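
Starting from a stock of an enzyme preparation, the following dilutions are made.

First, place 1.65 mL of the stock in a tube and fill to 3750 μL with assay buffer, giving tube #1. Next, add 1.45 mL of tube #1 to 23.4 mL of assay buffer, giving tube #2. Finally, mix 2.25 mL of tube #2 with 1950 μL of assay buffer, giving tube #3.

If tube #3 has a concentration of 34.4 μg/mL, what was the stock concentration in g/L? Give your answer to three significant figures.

Step 1: 1.65 mL brought to 3750 μL → factor 3.75/1.65 = 2.2727
Step 2: 1.45 mL + 23.4 mL = 24.85 mL total → factor 24.85/1.45 = 17.138
Step 3: 2.25 mL + 1950 μL = 4.2 mL total → factor 4.2/2.25 = 1.8667
Overall dilution factor = 2.2727 × 17.138 × 1.8667 = 72.706
Stock = 34.4 μg/mL × 72.706 = 2501 μg/mL = 2.50 g/L

2.50 g/L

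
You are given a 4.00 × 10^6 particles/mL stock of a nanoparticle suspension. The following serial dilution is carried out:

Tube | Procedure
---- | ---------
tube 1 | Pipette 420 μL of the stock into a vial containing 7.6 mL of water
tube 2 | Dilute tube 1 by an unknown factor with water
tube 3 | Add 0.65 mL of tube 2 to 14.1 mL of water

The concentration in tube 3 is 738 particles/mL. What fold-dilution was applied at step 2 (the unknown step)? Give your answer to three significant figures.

12.5-fold

Step 1: 420 μL + 7.6 mL = 8020 μL total → factor 8020/420 = 19.095
Step 2: unknown factor x
Step 3: 0.65 mL + 14.1 mL = 14.75 mL total → factor 14.75/0.65 = 22.692
Product of known-step factors = 433.32
Overall factor = 4.00 × 10^6 particles/mL / (738 particles/mL) = 5420.1
x = 5420.1 / 433.32 = 12.5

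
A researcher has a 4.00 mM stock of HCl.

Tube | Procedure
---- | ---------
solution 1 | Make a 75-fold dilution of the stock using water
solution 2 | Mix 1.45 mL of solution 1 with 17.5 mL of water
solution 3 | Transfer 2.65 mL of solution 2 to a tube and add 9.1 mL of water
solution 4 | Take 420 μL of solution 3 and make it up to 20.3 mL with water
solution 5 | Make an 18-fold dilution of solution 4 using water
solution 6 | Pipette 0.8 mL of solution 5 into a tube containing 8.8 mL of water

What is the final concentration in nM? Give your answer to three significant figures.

0.0882 nM

Step 1: 75-fold → factor 75
Step 2: 1.45 mL + 17.5 mL = 18.95 mL total → factor 18.95/1.45 = 13.069
Step 3: 2.65 mL + 9.1 mL = 11.75 mL total → factor 11.75/2.65 = 4.434
Step 4: 420 μL brought to 20.3 mL → factor 20300/420 = 48.333
Step 5: 18-fold → factor 18
Step 6: 0.8 mL + 8.8 mL = 9.6 mL total → factor 9.6/0.8 = 12
Overall dilution factor = 75 × 13.069 × 4.434 × 48.333 × 18 × 12 = 4.5373 × 10^7
Final = 4.00 mM / 4.5373 × 10^7 = 8.816 × 10^-8 mM = 0.0882 nM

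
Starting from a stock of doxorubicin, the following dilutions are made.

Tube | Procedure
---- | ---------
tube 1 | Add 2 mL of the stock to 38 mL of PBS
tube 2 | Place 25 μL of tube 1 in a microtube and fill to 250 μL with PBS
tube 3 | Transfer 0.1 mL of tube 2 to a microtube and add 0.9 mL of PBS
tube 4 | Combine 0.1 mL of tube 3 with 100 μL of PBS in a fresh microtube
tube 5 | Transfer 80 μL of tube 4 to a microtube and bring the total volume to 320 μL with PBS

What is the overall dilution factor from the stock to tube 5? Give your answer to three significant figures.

Step 1: 2 mL + 38 mL = 40 mL total → factor 40/2 = 20
Step 2: 25 μL brought to 250 μL → factor 250/25 = 10
Step 3: 0.1 mL + 0.9 mL = 1 mL total → factor 1/0.1 = 10
Step 4: 0.1 mL + 100 μL = 0.2 mL total → factor 0.2/0.1 = 2
Step 5: 80 μL brought to 320 μL → factor 320/80 = 4
Overall dilution factor = 20 × 10 × 10 × 2 × 4 = 16000

1.60 × 10^4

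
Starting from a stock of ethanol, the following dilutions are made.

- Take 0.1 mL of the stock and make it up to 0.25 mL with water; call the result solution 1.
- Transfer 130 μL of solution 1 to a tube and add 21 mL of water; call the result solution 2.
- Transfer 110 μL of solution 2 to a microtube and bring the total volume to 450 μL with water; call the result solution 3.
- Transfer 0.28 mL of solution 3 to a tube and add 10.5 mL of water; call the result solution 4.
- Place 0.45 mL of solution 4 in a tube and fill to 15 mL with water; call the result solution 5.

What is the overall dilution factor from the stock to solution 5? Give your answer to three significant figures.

2.13 × 10^6

Step 1: 0.1 mL brought to 0.25 mL → factor 0.25/0.1 = 2.5
Step 2: 130 μL + 21 mL = 21130 μL total → factor 21130/130 = 162.54
Step 3: 110 μL brought to 450 μL → factor 450/110 = 4.0909
Step 4: 0.28 mL + 10.5 mL = 10.78 mL total → factor 10.78/0.28 = 38.5
Step 5: 0.45 mL brought to 15 mL → factor 15/0.45 = 33.333
Overall dilution factor = 2.5 × 162.54 × 4.0909 × 38.5 × 33.333 = 2.1333 × 10^6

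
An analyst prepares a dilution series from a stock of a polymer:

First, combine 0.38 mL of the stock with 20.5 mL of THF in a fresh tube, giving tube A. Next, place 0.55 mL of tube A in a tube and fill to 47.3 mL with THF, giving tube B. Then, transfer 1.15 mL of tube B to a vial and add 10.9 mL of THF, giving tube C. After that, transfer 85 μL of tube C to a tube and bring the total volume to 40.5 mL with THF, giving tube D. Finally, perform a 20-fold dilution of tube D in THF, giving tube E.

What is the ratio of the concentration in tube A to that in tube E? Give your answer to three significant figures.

8.59 × 10^6

Step 1: 0.38 mL + 20.5 mL = 20.88 mL total → factor 20.88/0.38 = 54.947
Step 2: 0.55 mL brought to 47.3 mL → factor 47.3/0.55 = 86
Step 3: 1.15 mL + 10.9 mL = 12.05 mL total → factor 12.05/1.15 = 10.478
Step 4: 85 μL brought to 40.5 mL → factor 40500/85 = 476.47
Step 5: 20-fold → factor 20
Dilution factor to tube A = 54.947; to tube E = 4.7185 × 10^8
[tube A]/[tube E] = (factor to tube E)/(factor to tube A) = 4.7185 × 10^8/54.947 = 8.59 × 10^6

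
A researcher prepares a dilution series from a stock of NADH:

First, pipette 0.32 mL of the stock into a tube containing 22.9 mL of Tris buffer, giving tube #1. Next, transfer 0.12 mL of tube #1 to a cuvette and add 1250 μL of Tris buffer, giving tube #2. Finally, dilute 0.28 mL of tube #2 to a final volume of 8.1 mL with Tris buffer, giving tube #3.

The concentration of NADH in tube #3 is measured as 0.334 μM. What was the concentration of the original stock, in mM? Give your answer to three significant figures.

8.00 mM

Step 1: 0.32 mL + 22.9 mL = 23.22 mL total → factor 23.22/0.32 = 72.562
Step 2: 0.12 mL + 1250 μL = 1.37 mL total → factor 1.37/0.12 = 11.417
Step 3: 0.28 mL brought to 8.1 mL → factor 8.1/0.28 = 28.929
Overall dilution factor = 72.562 × 11.417 × 28.929 = 23965
Stock = 0.334 μM × 23965 = 8004 μM = 8.00 mM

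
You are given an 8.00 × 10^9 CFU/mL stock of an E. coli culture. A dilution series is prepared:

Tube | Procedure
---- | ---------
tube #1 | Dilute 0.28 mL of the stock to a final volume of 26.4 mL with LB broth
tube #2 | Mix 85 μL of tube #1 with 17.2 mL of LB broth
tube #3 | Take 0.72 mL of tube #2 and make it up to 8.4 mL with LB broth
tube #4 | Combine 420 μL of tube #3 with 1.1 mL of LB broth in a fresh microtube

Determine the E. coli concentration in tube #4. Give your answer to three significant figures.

9.88 × 10^3 CFU/mL

Step 1: 0.28 mL brought to 26.4 mL → factor 26.4/0.28 = 94.286
Step 2: 85 μL + 17.2 mL = 17285 μL total → factor 17285/85 = 203.35
Step 3: 0.72 mL brought to 8.4 mL → factor 8.4/0.72 = 11.667
Step 4: 420 μL + 1.1 mL = 1520 μL total → factor 1520/420 = 3.619
Overall dilution factor = 94.286 × 203.35 × 11.667 × 3.619 = 8.0954 × 10^5
Final = 8.00 × 10^9 CFU/mL / 8.0954 × 10^5 = 9.88 × 10^3 CFU/mL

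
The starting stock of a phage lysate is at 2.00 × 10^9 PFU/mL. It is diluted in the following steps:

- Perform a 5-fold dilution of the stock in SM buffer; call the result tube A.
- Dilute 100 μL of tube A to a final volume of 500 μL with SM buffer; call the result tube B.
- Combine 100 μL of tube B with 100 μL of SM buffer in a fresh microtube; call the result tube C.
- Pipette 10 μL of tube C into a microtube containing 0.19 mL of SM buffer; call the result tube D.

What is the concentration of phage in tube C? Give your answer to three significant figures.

Step 1: 5-fold → factor 5
Step 2: 100 μL brought to 500 μL → factor 500/100 = 5
Step 3: 100 μL + 100 μL = 200 μL total → factor 200/100 = 2
Dilution factor through tube C = 5 × 5 × 2 = 50
[tube C] = 2.00 × 10^9 PFU/mL / 50 = 4.00 × 10^7 PFU/mL

4.00 × 10^7 PFU/mL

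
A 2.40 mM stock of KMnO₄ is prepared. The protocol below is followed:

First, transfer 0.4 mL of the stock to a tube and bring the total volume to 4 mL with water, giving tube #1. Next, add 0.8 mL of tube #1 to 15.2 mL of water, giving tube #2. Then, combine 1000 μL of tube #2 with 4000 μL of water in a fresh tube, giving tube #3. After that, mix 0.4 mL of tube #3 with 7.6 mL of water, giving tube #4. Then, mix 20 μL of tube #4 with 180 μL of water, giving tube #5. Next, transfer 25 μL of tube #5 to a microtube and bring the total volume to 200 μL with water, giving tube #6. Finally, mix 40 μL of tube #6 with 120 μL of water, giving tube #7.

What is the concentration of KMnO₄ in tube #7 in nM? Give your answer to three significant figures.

0.375 nM

Step 1: 0.4 mL brought to 4 mL → factor 4/0.4 = 10
Step 2: 0.8 mL + 15.2 mL = 16 mL total → factor 16/0.8 = 20
Step 3: 1000 μL + 4000 μL = 5000 μL total → factor 5000/1000 = 5
Step 4: 0.4 mL + 7.6 mL = 8 mL total → factor 8/0.4 = 20
Step 5: 20 μL + 180 μL = 200 μL total → factor 200/20 = 10
Step 6: 25 μL brought to 200 μL → factor 200/25 = 8
Step 7: 40 μL + 120 μL = 160 μL total → factor 160/40 = 4
Overall dilution factor = 10 × 20 × 5 × 20 × 10 × 8 × 4 = 6.4 × 10^6
Final = 2.40 mM / 6.4 × 10^6 = 3.750 × 10^-7 mM = 0.375 nM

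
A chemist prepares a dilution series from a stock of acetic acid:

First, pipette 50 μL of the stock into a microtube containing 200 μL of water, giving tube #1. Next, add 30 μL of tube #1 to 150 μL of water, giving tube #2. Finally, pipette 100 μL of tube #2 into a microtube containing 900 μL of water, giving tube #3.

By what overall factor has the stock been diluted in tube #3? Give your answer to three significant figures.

300

Step 1: 50 μL + 200 μL = 250 μL total → factor 250/50 = 5
Step 2: 30 μL + 150 μL = 180 μL total → factor 180/30 = 6
Step 3: 100 μL + 900 μL = 1000 μL total → factor 1000/100 = 10
Overall dilution factor = 5 × 6 × 10 = 300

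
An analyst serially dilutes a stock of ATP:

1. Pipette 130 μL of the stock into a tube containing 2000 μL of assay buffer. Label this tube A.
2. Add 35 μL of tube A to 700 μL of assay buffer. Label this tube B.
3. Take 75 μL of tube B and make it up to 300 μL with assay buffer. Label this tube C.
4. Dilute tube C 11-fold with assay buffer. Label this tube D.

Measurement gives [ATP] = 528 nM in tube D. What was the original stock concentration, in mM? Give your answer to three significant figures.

Step 1: 130 μL + 2000 μL = 2130 μL total → factor 2130/130 = 16.385
Step 2: 35 μL + 700 μL = 735 μL total → factor 735/35 = 21
Step 3: 75 μL brought to 300 μL → factor 300/75 = 4
Step 4: 11-fold → factor 11
Overall dilution factor = 16.385 × 21 × 4 × 11 = 15139
Stock = 528 nM × 15139 = 7.994 × 10^6 nM = 7.99 mM

7.99 mM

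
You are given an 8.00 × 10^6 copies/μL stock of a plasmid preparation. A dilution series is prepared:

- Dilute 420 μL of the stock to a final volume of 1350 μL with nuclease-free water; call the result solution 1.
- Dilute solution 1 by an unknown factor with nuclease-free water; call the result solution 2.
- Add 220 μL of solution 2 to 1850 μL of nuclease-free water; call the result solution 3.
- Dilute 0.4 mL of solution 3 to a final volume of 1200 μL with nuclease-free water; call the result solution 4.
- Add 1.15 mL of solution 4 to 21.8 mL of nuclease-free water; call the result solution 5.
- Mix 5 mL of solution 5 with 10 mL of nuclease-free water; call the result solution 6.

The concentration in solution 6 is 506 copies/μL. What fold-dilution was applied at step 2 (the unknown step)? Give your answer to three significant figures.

2.91-fold

Step 1: 420 μL brought to 1350 μL → factor 1350/420 = 3.2143
Step 2: unknown factor x
Step 3: 220 μL + 1850 μL = 2070 μL total → factor 2070/220 = 9.4091
Step 4: 0.4 mL brought to 1200 μL → factor 1.2/0.4 = 3
Step 5: 1.15 mL + 21.8 mL = 22.95 mL total → factor 22.95/1.15 = 19.957
Step 6: 5 mL + 10 mL = 15 mL total → factor 15/5 = 3
Product of known-step factors = 5432
Overall factor = 8.00 × 10^6 copies/μL / (506 copies/μL) = 15810
x = 15810 / 5432 = 2.91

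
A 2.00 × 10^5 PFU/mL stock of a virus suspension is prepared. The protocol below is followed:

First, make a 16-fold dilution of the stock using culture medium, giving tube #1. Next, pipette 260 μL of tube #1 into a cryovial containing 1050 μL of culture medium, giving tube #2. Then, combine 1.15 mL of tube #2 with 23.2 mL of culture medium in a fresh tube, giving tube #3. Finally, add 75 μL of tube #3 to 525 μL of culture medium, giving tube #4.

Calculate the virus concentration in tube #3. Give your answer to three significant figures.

117 PFU/mL

Step 1: 16-fold → factor 16
Step 2: 260 μL + 1050 μL = 1310 μL total → factor 1310/260 = 5.0385
Step 3: 1.15 mL + 23.2 mL = 24.35 mL total → factor 24.35/1.15 = 21.174
Dilution factor through tube #3 = 16 × 5.0385 × 21.174 = 1706.9
[tube #3] = 2.00 × 10^5 PFU/mL / 1706.9 = 117 PFU/mL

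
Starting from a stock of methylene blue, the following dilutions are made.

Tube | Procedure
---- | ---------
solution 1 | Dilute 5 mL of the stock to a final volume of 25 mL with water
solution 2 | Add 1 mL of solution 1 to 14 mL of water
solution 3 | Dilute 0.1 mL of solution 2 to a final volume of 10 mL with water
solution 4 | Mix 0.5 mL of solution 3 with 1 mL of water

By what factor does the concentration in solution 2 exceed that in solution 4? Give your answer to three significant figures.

Step 1: 5 mL brought to 25 mL → factor 25/5 = 5
Step 2: 1 mL + 14 mL = 15 mL total → factor 15/1 = 15
Step 3: 0.1 mL brought to 10 mL → factor 10/0.1 = 100
Step 4: 0.5 mL + 1 mL = 1.5 mL total → factor 1.5/0.5 = 3
Dilution factor to solution 2 = 75; to solution 4 = 22500
[solution 2]/[solution 4] = (factor to solution 4)/(factor to solution 2) = 22500/75 = 300

300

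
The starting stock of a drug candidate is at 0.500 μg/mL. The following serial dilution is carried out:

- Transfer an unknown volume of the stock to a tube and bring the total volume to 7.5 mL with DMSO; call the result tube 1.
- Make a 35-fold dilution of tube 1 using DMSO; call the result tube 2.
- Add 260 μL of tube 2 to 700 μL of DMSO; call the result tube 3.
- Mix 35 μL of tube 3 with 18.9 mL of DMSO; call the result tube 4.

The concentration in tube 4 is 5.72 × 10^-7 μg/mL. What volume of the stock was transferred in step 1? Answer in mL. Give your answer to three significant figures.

Step 1: v brought to 7.5 mL → factor = 7.5 mL/v
Step 2: 35-fold → factor 35
Step 3: 260 μL + 700 μL = 960 μL total → factor 960/260 = 3.6923
Step 4: 35 μL + 18.9 mL = 18935 μL total → factor 18935/35 = 541
Product of known-step factors = 69914
Overall factor = 0.500 μg/mL / (5.72 × 10^-7 μg/mL) = 8.7413 × 10^5
Step-1 factor = 8.7413 × 10^5 / 69914 = 12.503
v = 7.5 mL / 12.503 = 0.600 mL

0.600 mL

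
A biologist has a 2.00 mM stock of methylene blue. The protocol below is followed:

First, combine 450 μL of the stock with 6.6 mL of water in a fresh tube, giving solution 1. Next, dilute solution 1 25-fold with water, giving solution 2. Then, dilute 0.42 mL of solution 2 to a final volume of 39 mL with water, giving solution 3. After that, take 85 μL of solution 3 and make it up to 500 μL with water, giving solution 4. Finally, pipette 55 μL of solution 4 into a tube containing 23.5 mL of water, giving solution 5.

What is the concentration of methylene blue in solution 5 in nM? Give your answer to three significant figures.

0.0218 nM

Step 1: 450 μL + 6.6 mL = 7050 μL total → factor 7050/450 = 15.667
Step 2: 25-fold → factor 25
Step 3: 0.42 mL brought to 39 mL → factor 39/0.42 = 92.857
Step 4: 85 μL brought to 500 μL → factor 500/85 = 5.8824
Step 5: 55 μL + 23.5 mL = 23555 μL total → factor 23555/55 = 428.27
Overall dilution factor = 15.667 × 25 × 92.857 × 5.8824 × 428.27 = 9.1623 × 10^7
Final = 2.00 mM / 9.1623 × 10^7 = 2.183 × 10^-8 mM = 0.0218 nM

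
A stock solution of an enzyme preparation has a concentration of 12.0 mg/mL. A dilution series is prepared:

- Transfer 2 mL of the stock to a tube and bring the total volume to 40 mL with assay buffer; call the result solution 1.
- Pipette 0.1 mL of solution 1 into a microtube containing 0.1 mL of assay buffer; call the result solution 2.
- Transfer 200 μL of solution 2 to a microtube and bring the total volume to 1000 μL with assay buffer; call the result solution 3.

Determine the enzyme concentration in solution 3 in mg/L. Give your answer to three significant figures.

60.0 mg/L

Step 1: 2 mL brought to 40 mL → factor 40/2 = 20
Step 2: 0.1 mL + 0.1 mL = 0.2 mL total → factor 0.2/0.1 = 2
Step 3: 200 μL brought to 1000 μL → factor 1000/200 = 5
Overall dilution factor = 20 × 2 × 5 = 200
Final = 12.0 mg/mL / 200 = 0.06000 mg/mL = 60.0 mg/L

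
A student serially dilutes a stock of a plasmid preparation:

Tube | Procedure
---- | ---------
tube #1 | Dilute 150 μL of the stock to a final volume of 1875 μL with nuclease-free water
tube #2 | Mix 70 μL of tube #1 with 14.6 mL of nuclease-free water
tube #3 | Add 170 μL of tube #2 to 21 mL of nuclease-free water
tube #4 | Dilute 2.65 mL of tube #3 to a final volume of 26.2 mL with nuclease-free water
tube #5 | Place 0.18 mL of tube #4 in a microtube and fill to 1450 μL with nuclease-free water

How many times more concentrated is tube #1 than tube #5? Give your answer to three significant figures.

2.08 × 10^6

Step 1: 150 μL brought to 1875 μL → factor 1875/150 = 12.5
Step 2: 70 μL + 14.6 mL = 14670 μL total → factor 14670/70 = 209.57
Step 3: 170 μL + 21 mL = 21170 μL total → factor 21170/170 = 124.53
Step 4: 2.65 mL brought to 26.2 mL → factor 26.2/2.65 = 9.8868
Step 5: 0.18 mL brought to 1450 μL → factor 1.45/0.18 = 8.0556
Dilution factor to tube #1 = 12.5; to tube #5 = 2.5982 × 10^7
[tube #1]/[tube #5] = (factor to tube #5)/(factor to tube #1) = 2.5982 × 10^7/12.5 = 2.08 × 10^6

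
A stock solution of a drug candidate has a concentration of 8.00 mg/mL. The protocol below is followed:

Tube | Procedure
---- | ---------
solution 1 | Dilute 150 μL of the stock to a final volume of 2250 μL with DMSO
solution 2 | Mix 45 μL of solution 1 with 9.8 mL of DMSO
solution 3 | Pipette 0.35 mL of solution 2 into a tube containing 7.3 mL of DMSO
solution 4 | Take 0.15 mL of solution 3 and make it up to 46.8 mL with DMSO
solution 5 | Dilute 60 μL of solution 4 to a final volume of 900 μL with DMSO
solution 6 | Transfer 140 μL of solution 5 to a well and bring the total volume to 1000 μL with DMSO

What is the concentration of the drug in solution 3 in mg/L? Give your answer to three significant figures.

Step 1: 150 μL brought to 2250 μL → factor 2250/150 = 15
Step 2: 45 μL + 9.8 mL = 9845 μL total → factor 9845/45 = 218.78
Step 3: 0.35 mL + 7.3 mL = 7.65 mL total → factor 7.65/0.35 = 21.857
Dilution factor through solution 3 = 15 × 218.78 × 21.857 = 71728
[solution 3] = 8.00 mg/mL / 71728 = 0.0001115 mg/mL = 0.112 mg/L

0.112 mg/L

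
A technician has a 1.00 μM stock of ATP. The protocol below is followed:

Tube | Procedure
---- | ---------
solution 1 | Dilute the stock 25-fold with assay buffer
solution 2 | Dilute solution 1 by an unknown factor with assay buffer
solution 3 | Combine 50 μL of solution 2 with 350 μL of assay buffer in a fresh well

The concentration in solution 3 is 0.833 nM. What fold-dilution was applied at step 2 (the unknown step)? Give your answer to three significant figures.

Step 1: 25-fold → factor 25
Step 2: unknown factor x
Step 3: 50 μL + 350 μL = 400 μL total → factor 400/50 = 8
Product of known-step factors = 200
Overall factor = 1.00 μM / (0.833 nM) = 1200.5
x = 1200.5 / 200 = 6.00

6.00-fold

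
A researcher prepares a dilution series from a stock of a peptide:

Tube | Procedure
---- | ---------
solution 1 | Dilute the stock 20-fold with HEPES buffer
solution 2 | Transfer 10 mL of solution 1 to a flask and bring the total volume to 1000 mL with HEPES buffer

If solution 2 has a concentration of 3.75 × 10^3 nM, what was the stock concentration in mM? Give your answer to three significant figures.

Step 1: 20-fold → factor 20
Step 2: 10 mL brought to 1000 mL → factor 1000/10 = 100
Overall dilution factor = 20 × 100 = 2000
Stock = 3.75 × 10^3 nM × 2000 = 7.500 × 10^6 nM = 7.50 mM

7.50 mM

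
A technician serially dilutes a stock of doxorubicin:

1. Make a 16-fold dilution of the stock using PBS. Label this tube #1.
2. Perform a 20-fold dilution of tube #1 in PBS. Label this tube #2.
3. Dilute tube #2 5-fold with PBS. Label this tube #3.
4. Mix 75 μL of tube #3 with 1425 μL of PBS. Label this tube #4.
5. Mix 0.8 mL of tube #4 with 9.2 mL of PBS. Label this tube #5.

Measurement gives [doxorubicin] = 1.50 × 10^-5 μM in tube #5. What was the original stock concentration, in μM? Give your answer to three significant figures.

Step 1: 16-fold → factor 16
Step 2: 20-fold → factor 20
Step 3: 5-fold → factor 5
Step 4: 75 μL + 1425 μL = 1500 μL total → factor 1500/75 = 20
Step 5: 0.8 mL + 9.2 mL = 10 mL total → factor 10/0.8 = 12.5
Overall dilution factor = 16 × 20 × 5 × 20 × 12.5 = 4 × 10^5
Stock = 1.50 × 10^-5 μM × 4 × 10^5 = 6.00 μM

6.00 μM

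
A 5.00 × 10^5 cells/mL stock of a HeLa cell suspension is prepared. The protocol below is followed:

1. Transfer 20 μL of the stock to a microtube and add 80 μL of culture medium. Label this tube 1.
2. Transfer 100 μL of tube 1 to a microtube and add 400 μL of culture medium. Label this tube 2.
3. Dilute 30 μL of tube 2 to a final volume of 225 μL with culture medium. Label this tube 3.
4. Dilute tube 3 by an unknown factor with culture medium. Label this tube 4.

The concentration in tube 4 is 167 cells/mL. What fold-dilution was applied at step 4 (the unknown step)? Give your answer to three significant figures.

Step 1: 20 μL + 80 μL = 100 μL total → factor 100/20 = 5
Step 2: 100 μL + 400 μL = 500 μL total → factor 500/100 = 5
Step 3: 30 μL brought to 225 μL → factor 225/30 = 7.5
Step 4: unknown factor x
Product of known-step factors = 187.5
Overall factor = 5.00 × 10^5 cells/mL / (167 cells/mL) = 2994
x = 2994 / 187.5 = 16.0

16.0-fold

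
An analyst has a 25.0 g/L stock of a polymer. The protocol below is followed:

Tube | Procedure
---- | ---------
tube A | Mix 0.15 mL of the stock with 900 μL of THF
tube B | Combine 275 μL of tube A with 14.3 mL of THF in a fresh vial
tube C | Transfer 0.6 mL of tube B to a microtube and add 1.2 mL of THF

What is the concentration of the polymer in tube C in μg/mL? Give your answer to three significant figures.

Step 1: 0.15 mL + 900 μL = 1.05 mL total → factor 1.05/0.15 = 7
Step 2: 275 μL + 14.3 mL = 14575 μL total → factor 14575/275 = 53
Step 3: 0.6 mL + 1.2 mL = 1.8 mL total → factor 1.8/0.6 = 3
Overall dilution factor = 7 × 53 × 3 = 1113
Final = 25.0 g/L / 1113 = 0.02246 g/L = 22.5 μg/mL

22.5 μg/mL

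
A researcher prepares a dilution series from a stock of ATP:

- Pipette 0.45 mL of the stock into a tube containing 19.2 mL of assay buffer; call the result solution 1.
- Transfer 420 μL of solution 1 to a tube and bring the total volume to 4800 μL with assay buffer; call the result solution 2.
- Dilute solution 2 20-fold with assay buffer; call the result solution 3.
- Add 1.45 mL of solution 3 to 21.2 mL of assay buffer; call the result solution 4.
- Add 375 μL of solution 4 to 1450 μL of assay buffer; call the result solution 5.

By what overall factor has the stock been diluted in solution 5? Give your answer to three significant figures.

7.59 × 10^5

Step 1: 0.45 mL + 19.2 mL = 19.65 mL total → factor 19.65/0.45 = 43.667
Step 2: 420 μL brought to 4800 μL → factor 4800/420 = 11.429
Step 3: 20-fold → factor 20
Step 4: 1.45 mL + 21.2 mL = 22.65 mL total → factor 22.65/1.45 = 15.621
Step 5: 375 μL + 1450 μL = 1825 μL total → factor 1825/375 = 4.8667
Overall dilution factor = 43.667 × 11.429 × 20 × 15.621 × 4.8667 = 7.5876 × 10^5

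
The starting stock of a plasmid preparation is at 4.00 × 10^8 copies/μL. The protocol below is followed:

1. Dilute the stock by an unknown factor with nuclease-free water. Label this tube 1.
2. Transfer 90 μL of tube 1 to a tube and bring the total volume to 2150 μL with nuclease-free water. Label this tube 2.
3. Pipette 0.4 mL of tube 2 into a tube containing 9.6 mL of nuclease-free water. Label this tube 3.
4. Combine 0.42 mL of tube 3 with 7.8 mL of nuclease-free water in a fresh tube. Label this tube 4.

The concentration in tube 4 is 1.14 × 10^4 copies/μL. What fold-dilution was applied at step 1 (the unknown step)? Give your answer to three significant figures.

Step 1: unknown factor x
Step 2: 90 μL brought to 2150 μL → factor 2150/90 = 23.889
Step 3: 0.4 mL + 9.6 mL = 10 mL total → factor 10/0.4 = 25
Step 4: 0.42 mL + 7.8 mL = 8.22 mL total → factor 8.22/0.42 = 19.571
Product of known-step factors = 11688
Overall factor = 4.00 × 10^8 copies/μL / (1.14 × 10^4 copies/μL) = 35088
x = 35088 / 11688 = 3.00

3.00-fold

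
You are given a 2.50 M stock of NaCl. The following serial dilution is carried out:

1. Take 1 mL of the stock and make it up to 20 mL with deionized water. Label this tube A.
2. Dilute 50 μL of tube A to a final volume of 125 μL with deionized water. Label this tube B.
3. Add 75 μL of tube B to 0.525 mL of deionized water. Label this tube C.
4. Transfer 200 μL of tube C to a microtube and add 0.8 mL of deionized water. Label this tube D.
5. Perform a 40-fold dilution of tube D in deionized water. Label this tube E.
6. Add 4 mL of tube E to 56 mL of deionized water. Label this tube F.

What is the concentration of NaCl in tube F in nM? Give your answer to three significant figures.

2.08 × 10^3 nM

Step 1: 1 mL brought to 20 mL → factor 20/1 = 20
Step 2: 50 μL brought to 125 μL → factor 125/50 = 2.5
Step 3: 75 μL + 0.525 mL = 600 μL total → factor 600/75 = 8
Step 4: 200 μL + 0.8 mL = 1000 μL total → factor 1000/200 = 5
Step 5: 40-fold → factor 40
Step 6: 4 mL + 56 mL = 60 mL total → factor 60/4 = 15
Overall dilution factor = 20 × 2.5 × 8 × 5 × 40 × 15 = 1.2 × 10^6
Final = 2.50 M / 1.2 × 10^6 = 2.083 × 10^-6 M = 2.08 × 10^3 nM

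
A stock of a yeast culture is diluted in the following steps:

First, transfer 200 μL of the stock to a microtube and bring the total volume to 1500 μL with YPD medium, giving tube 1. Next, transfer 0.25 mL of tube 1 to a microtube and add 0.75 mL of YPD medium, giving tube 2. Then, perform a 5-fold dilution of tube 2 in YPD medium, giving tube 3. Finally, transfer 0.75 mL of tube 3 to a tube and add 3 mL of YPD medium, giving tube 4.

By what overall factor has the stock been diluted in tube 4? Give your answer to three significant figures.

750

Step 1: 200 μL brought to 1500 μL → factor 1500/200 = 7.5
Step 2: 0.25 mL + 0.75 mL = 1 mL total → factor 1/0.25 = 4
Step 3: 5-fold → factor 5
Step 4: 0.75 mL + 3 mL = 3.75 mL total → factor 3.75/0.75 = 5
Overall dilution factor = 7.5 × 4 × 5 × 5 = 750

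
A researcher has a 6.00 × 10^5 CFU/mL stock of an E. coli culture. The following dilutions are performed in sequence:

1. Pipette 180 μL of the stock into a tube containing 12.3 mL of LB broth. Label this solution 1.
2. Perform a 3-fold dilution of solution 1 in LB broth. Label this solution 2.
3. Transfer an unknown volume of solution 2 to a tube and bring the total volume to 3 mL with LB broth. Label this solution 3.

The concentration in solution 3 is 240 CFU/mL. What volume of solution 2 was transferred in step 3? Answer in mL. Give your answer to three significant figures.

0.250 mL

Step 1: 180 μL + 12.3 mL = 12480 μL total → factor 12480/180 = 69.333
Step 2: 3-fold → factor 3
Step 3: v brought to 3 mL → factor = 3 mL/v
Product of known-step factors = 208
Overall factor = 6.00 × 10^5 CFU/mL / (240 CFU/mL) = 2500
Step-3 factor = 2500 / 208 = 12.019
v = 3 mL / 12.019 = 0.250 mL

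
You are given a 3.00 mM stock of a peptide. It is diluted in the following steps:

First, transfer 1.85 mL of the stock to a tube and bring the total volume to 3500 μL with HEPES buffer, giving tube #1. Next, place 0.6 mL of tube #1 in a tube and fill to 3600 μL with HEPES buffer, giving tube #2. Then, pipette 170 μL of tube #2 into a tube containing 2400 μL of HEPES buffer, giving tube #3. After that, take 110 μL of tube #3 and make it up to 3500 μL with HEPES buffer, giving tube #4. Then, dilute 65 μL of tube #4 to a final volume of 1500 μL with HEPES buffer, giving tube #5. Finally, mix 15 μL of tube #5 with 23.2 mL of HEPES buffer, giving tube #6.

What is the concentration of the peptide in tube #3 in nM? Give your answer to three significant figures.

Step 1: 1.85 mL brought to 3500 μL → factor 3.5/1.85 = 1.8919
Step 2: 0.6 mL brought to 3600 μL → factor 3.6/0.6 = 6
Step 3: 170 μL + 2400 μL = 2570 μL total → factor 2570/170 = 15.118
Dilution factor through tube #3 = 1.8919 × 6 × 15.118 = 171.61
[tube #3] = 3.00 mM / 171.61 = 0.01748 mM = 1.75 × 10^4 nM

1.75 × 10^4 nM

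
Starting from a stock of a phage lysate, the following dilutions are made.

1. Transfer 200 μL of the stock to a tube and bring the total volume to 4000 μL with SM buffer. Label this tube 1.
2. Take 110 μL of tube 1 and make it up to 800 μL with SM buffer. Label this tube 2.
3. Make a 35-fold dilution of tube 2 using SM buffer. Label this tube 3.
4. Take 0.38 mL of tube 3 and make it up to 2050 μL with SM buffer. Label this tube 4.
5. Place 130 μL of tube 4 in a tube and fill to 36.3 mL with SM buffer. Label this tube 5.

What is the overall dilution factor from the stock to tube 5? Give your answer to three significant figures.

Step 1: 200 μL brought to 4000 μL → factor 4000/200 = 20
Step 2: 110 μL brought to 800 μL → factor 800/110 = 7.2727
Step 3: 35-fold → factor 35
Step 4: 0.38 mL brought to 2050 μL → factor 2.05/0.38 = 5.3947
Step 5: 130 μL brought to 36.3 mL → factor 36300/130 = 279.23
Overall dilution factor = 20 × 7.2727 × 35 × 5.3947 × 279.23 = 7.6688 × 10^6

7.67 × 10^6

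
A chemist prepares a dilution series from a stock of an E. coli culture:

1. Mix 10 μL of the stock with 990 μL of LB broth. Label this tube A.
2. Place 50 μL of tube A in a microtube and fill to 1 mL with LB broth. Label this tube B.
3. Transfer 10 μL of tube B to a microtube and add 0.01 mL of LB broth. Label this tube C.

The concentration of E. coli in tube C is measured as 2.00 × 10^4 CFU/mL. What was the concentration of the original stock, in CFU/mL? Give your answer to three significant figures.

Step 1: 10 μL + 990 μL = 1000 μL total → factor 1000/10 = 100
Step 2: 50 μL brought to 1 mL → factor 1000/50 = 20
Step 3: 10 μL + 0.01 mL = 20 μL total → factor 20/10 = 2
Overall dilution factor = 100 × 20 × 2 = 4000
Stock = 2.00 × 10^4 CFU/mL × 4000 = 8.00 × 10^7 CFU/mL

8.00 × 10^7 CFU/mL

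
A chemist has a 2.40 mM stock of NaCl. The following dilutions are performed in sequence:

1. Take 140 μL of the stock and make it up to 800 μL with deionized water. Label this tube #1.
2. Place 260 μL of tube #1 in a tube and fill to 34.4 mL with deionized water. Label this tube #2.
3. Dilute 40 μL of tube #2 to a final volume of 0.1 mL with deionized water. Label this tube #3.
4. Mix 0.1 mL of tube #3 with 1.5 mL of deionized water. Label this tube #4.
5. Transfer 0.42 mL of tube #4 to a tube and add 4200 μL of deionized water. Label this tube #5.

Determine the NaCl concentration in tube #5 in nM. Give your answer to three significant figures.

7.21 nM

Step 1: 140 μL brought to 800 μL → factor 800/140 = 5.7143
Step 2: 260 μL brought to 34.4 mL → factor 34400/260 = 132.31
Step 3: 40 μL brought to 0.1 mL → factor 100/40 = 2.5
Step 4: 0.1 mL + 1.5 mL = 1.6 mL total → factor 1.6/0.1 = 16
Step 5: 0.42 mL + 4200 μL = 4.62 mL total → factor 4.62/0.42 = 11
Overall dilution factor = 5.7143 × 132.31 × 2.5 × 16 × 11 = 3.3266 × 10^5
Final = 2.40 mM / 3.3266 × 10^5 = 7.215 × 10^-6 mM = 7.21 nM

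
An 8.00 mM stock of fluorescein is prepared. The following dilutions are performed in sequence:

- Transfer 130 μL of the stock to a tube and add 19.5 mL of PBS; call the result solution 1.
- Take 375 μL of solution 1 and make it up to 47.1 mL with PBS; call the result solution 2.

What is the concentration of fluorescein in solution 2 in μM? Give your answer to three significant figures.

Step 1: 130 μL + 19.5 mL = 19630 μL total → factor 19630/130 = 151
Step 2: 375 μL brought to 47.1 mL → factor 47100/375 = 125.6
Overall dilution factor = 151 × 125.6 = 18966
Final = 8.00 mM / 18966 = 0.0004218 mM = 0.422 μM

0.422 μM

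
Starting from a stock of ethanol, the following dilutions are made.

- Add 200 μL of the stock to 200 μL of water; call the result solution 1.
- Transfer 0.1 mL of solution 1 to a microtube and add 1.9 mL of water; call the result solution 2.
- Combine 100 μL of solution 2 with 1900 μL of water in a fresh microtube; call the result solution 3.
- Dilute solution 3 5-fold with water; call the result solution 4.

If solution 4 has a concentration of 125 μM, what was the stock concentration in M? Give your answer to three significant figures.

0.500 M

Step 1: 200 μL + 200 μL = 400 μL total → factor 400/200 = 2
Step 2: 0.1 mL + 1.9 mL = 2 mL total → factor 2/0.1 = 20
Step 3: 100 μL + 1900 μL = 2000 μL total → factor 2000/100 = 20
Step 4: 5-fold → factor 5
Overall dilution factor = 2 × 20 × 20 × 5 = 4000
Stock = 125 μM × 4000 = 5.000 × 10^5 μM = 0.500 M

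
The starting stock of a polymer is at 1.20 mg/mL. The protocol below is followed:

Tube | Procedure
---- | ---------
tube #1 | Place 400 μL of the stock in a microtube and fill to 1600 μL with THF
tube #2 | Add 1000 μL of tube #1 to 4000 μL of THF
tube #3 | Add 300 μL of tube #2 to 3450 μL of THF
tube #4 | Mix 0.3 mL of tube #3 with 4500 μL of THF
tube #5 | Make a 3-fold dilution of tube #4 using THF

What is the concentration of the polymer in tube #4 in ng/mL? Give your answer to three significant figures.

300 ng/mL

Step 1: 400 μL brought to 1600 μL → factor 1600/400 = 4
Step 2: 1000 μL + 4000 μL = 5000 μL total → factor 5000/1000 = 5
Step 3: 300 μL + 3450 μL = 3750 μL total → factor 3750/300 = 12.5
Step 4: 0.3 mL + 4500 μL = 4.8 mL total → factor 4.8/0.3 = 16
Dilution factor through tube #4 = 4 × 5 × 12.5 × 16 = 4000
[tube #4] = 1.20 mg/mL / 4000 = 0.0003000 mg/mL = 300 ng/mL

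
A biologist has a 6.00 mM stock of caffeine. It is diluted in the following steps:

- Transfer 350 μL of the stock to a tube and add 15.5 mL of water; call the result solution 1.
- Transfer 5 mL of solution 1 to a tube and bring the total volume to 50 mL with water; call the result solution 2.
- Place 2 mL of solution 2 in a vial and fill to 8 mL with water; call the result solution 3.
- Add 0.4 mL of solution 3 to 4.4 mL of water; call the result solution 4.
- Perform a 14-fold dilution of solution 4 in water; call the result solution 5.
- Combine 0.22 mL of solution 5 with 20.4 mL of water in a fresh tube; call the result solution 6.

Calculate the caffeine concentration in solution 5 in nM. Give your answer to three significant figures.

Step 1: 350 μL + 15.5 mL = 15850 μL total → factor 15850/350 = 45.286
Step 2: 5 mL brought to 50 mL → factor 50/5 = 10
Step 3: 2 mL brought to 8 mL → factor 8/2 = 4
Step 4: 0.4 mL + 4.4 mL = 4.8 mL total → factor 4.8/0.4 = 12
Step 5: 14-fold → factor 14
Dilution factor through solution 5 = 45.286 × 10 × 4 × 12 × 14 = 3.0432 × 10^5
[solution 5] = 6.00 mM / 3.0432 × 10^5 = 1.972 × 10^-5 mM = 19.7 nM

19.7 nM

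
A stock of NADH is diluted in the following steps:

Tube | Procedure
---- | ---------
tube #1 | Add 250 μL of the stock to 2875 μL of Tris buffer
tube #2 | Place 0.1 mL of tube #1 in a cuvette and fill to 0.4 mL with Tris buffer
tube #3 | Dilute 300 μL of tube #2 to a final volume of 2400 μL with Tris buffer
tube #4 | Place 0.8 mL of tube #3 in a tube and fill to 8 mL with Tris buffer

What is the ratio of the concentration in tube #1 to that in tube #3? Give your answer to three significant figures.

32.0

Step 1: 250 μL + 2875 μL = 3125 μL total → factor 3125/250 = 12.5
Step 2: 0.1 mL brought to 0.4 mL → factor 0.4/0.1 = 4
Step 3: 300 μL brought to 2400 μL → factor 2400/300 = 8
Dilution factor to tube #1 = 12.5; to tube #3 = 400
[tube #1]/[tube #3] = (factor to tube #3)/(factor to tube #1) = 400/12.5 = 32.0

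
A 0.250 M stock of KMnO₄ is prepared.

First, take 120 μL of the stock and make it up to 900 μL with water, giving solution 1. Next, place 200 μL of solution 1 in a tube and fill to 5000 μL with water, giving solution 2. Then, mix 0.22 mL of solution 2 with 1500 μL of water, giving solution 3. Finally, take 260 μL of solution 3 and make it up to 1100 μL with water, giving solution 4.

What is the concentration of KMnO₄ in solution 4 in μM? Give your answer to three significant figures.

40.3 μM

Step 1: 120 μL brought to 900 μL → factor 900/120 = 7.5
Step 2: 200 μL brought to 5000 μL → factor 5000/200 = 25
Step 3: 0.22 mL + 1500 μL = 1.72 mL total → factor 1.72/0.22 = 7.8182
Step 4: 260 μL brought to 1100 μL → factor 1100/260 = 4.2308
Overall dilution factor = 7.5 × 25 × 7.8182 × 4.2308 = 6201.9
Final = 0.250 M / 6201.9 = 4.031 × 10^-5 M = 40.3 μM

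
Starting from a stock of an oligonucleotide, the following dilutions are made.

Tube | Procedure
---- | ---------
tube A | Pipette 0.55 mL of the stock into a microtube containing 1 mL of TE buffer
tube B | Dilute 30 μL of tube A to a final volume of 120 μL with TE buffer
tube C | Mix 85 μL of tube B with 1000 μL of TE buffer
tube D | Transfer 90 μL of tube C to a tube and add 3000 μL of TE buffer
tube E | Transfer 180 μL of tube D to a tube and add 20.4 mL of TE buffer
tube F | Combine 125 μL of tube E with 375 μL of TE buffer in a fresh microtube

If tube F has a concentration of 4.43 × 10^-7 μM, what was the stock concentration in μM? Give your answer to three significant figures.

1.00 μM

Step 1: 0.55 mL + 1 mL = 1.55 mL total → factor 1.55/0.55 = 2.8182
Step 2: 30 μL brought to 120 μL → factor 120/30 = 4
Step 3: 85 μL + 1000 μL = 1085 μL total → factor 1085/85 = 12.765
Step 4: 90 μL + 3000 μL = 3090 μL total → factor 3090/90 = 34.333
Step 5: 180 μL + 20.4 mL = 20580 μL total → factor 20580/180 = 114.33
Step 6: 125 μL + 375 μL = 500 μL total → factor 500/125 = 4
Overall dilution factor = 2.8182 × 4 × 12.765 × 34.333 × 114.33 × 4 = 2.2594 × 10^6
Stock = 4.43 × 10^-7 μM × 2.2594 × 10^6 = 1.00 μM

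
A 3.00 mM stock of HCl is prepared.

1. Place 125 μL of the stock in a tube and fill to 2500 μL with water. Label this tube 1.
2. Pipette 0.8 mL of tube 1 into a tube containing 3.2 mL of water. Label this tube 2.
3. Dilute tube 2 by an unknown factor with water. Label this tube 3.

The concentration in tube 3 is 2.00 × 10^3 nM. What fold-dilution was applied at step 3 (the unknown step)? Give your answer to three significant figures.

15.0-fold

Step 1: 125 μL brought to 2500 μL → factor 2500/125 = 20
Step 2: 0.8 mL + 3.2 mL = 4 mL total → factor 4/0.8 = 5
Step 3: unknown factor x
Product of known-step factors = 100
Overall factor = 3.00 mM / (2.00 × 10^3 nM) = 1500
x = 1500 / 100 = 15.0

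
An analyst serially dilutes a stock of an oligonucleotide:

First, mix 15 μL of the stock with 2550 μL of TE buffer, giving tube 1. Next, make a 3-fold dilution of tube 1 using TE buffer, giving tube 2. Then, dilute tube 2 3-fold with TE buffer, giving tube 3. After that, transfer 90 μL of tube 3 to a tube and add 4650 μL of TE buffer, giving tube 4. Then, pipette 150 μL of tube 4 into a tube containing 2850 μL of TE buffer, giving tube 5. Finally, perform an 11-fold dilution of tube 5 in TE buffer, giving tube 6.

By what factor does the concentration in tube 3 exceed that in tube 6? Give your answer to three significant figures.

Step 1: 15 μL + 2550 μL = 2565 μL total → factor 2565/15 = 171
Step 2: 3-fold → factor 3
Step 3: 3-fold → factor 3
Step 4: 90 μL + 4650 μL = 4740 μL total → factor 4740/90 = 52.667
Step 5: 150 μL + 2850 μL = 3000 μL total → factor 3000/150 = 20
Step 6: 11-fold → factor 11
Dilution factor to tube 3 = 1539; to tube 6 = 1.7832 × 10^7
[tube 3]/[tube 6] = (factor to tube 6)/(factor to tube 3) = 1.7832 × 10^7/1539 = 1.16 × 10^4

1.16 × 10^4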